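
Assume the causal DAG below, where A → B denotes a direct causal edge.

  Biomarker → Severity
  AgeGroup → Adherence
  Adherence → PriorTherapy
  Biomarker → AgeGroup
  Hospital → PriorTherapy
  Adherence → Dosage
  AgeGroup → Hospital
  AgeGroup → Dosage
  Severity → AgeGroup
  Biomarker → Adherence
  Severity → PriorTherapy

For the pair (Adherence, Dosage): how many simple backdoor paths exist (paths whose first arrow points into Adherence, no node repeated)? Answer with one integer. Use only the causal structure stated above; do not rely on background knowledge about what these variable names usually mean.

A backdoor path from Adherence to Dosage is any simple undirected path whose first edge points into Adherence (i.e. leaves Adherence via a parent).
Parents of Adherence: {AgeGroup, Biomarker}.
Enumerating:
  P1: Adherence <- Biomarker -> Severity -> AgeGroup -> Dosage
  P2: Adherence <- Biomarker -> Severity -> PriorTherapy <- Hospital <- AgeGroup -> Dosage
  P3: Adherence <- Biomarker -> AgeGroup -> Dosage
  P4: Adherence <- AgeGroup -> Dosage
That exhausts the simple backdoor paths. Count: 4.

4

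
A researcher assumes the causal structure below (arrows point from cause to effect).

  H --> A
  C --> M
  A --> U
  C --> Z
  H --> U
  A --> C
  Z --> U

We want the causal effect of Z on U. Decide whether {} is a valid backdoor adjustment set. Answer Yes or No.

Backdoor paths from Z to U (paths whose first edge points into Z):
  P1: Z <- C <- A <- H -> U
  P2: Z <- C <- A -> U
Condition 1 (no descendant of Z in the set): holds — descendants of Z are {U}; none are in {}.
Condition 2 (every backdoor path blocked by {}):
  P1: open — no interior node is in the conditioning set.
  P2: open — no interior node is in the conditioning set.
{} does not satisfy the backdoor criterion.

No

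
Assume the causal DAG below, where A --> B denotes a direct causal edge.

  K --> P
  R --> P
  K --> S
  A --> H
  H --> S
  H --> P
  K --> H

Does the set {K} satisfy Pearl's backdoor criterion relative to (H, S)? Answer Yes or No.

Backdoor paths from H to S (paths whose first edge points into H):
  P1: H <- K -> S
Condition 1 (no descendant of H in the set): holds — descendants of H are {P, S}; none are in {K}.
Condition 2 (every backdoor path blocked by {K}):
  P1: blocked at fork node K ∈ conditioning set.
{K} satisfies the backdoor criterion.

Yes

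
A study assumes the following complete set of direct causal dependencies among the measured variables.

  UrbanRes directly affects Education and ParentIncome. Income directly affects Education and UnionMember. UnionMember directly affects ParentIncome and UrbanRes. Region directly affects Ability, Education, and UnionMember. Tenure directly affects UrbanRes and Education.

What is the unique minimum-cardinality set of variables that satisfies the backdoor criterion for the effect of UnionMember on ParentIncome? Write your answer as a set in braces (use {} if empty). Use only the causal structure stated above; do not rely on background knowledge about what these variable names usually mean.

Variables eligible for adjustment (non-descendants of UnionMember, excluding UnionMember and ParentIncome): {Ability, Income, Region, Tenure}.
Backdoor paths from UnionMember to ParentIncome:
  P1: UnionMember <- Region -> Education <- Tenure -> UrbanRes -> ParentIncome
  P2: UnionMember <- Region -> Education <- UrbanRes -> ParentIncome
  P3: UnionMember <- Income -> Education <- Tenure -> UrbanRes -> ParentIncome
  P4: UnionMember <- Income -> Education <- UrbanRes -> ParentIncome
Each backdoor path contains an unconditioned collider, so every path is already blocked with the empty conditioning set:
  P1: blocked at collider Education (neither it nor any descendant is in the conditioning set).
  P2: blocked at collider Education (neither it nor any descendant is in the conditioning set).
  P3: blocked at collider Education (neither it nor any descendant is in the conditioning set).
  P4: blocked at collider Education (neither it nor any descendant is in the conditioning set).
The empty set is therefore the unique smallest valid set.

{}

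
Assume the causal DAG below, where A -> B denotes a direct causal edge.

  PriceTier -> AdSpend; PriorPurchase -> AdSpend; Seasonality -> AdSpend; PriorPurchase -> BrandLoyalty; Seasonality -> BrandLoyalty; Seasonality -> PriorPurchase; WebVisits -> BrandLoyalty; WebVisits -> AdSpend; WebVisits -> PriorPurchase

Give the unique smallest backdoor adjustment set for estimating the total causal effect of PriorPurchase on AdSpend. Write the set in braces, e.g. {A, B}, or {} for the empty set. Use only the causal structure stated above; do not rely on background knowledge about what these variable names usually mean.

{Seasonality, WebVisits}

Variables eligible for adjustment (non-descendants of PriorPurchase, excluding PriorPurchase and AdSpend): {PriceTier, Seasonality, WebVisits}.
Backdoor paths from PriorPurchase to AdSpend:
  P1: PriorPurchase <- Seasonality -> BrandLoyalty <- WebVisits -> AdSpend
  P2: PriorPurchase <- Seasonality -> AdSpend
  P3: PriorPurchase <- WebVisits -> BrandLoyalty <- Seasonality -> AdSpend
  P4: PriorPurchase <- WebVisits -> AdSpend
The empty set is not sufficient: P2 (PriorPurchase <- Seasonality -> AdSpend) has no collider blocking it and no conditioned non-collider, so it is open.
Try {Seasonality, WebVisits}:
  P1: blocked at fork node Seasonality ∈ conditioning set.
  P2: blocked at fork node Seasonality ∈ conditioning set.
  P3: blocked at fork node WebVisits ∈ conditioning set.
  P4: blocked at fork node WebVisits ∈ conditioning set.
{Seasonality, WebVisits} contains no descendant of PriorPurchase and blocks every backdoor path.
Every element of {Seasonality, WebVisits} is needed (dropping Seasonality leaves P2 open; dropping WebVisits leaves P4 open), so no proper subset is valid.
Among all size-2 subsets of the eligible variables, only {Seasonality, WebVisits} blocks every backdoor path, so it is the unique smallest valid adjustment set.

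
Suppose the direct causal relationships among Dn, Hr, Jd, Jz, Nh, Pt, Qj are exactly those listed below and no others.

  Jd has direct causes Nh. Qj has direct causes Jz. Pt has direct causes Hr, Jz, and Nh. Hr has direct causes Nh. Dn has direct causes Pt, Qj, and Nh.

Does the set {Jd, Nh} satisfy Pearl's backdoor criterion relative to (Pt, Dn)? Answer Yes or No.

No

Backdoor paths from Pt to Dn (paths whose first edge points into Pt):
  P1: Pt <- Jz -> Qj -> Dn
  P2: Pt <- Nh -> Dn
  P3: Pt <- Hr <- Nh -> Dn
Condition 1 (no descendant of Pt in the set): holds — descendants of Pt are {Dn}; none are in {Jd, Nh}.
Condition 2 (every backdoor path blocked by {Jd, Nh}):
  P1: open — no interior node is in the conditioning set.
  P2: blocked at fork node Nh ∈ conditioning set.
  P3: blocked at fork node Nh ∈ conditioning set.
{Jd, Nh} does not satisfy the backdoor criterion.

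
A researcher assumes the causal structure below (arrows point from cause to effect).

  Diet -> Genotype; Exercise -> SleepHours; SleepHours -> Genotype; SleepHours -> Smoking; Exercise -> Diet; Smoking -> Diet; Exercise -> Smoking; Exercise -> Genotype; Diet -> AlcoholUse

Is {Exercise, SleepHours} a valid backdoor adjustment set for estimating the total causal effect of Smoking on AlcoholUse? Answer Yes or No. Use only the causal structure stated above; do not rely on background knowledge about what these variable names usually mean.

Backdoor paths from Smoking to AlcoholUse (paths whose first edge points into Smoking):
  P1: Smoking <- Exercise -> SleepHours -> Genotype <- Diet -> AlcoholUse
  P2: Smoking <- Exercise -> Diet -> AlcoholUse
  P3: Smoking <- Exercise -> Genotype <- Diet -> AlcoholUse
  P4: Smoking <- SleepHours <- Exercise -> Diet -> AlcoholUse
  P5: Smoking <- SleepHours <- Exercise -> Genotype <- Diet -> AlcoholUse
  P6: Smoking <- SleepHours -> Genotype <- Exercise -> Diet -> AlcoholUse
  P7: Smoking <- SleepHours -> Genotype <- Diet -> AlcoholUse
Condition 1 (no descendant of Smoking in the set): holds — descendants of Smoking are {AlcoholUse, Diet, Genotype}; none are in {Exercise, SleepHours}.
Condition 2 (every backdoor path blocked by {Exercise, SleepHours}):
  P1: blocked at fork node Exercise ∈ conditioning set.
  P2: blocked at fork node Exercise ∈ conditioning set.
  P3: blocked at fork node Exercise ∈ conditioning set.
  P4: blocked at chain node SleepHours ∈ conditioning set.
  P5: blocked at chain node SleepHours ∈ conditioning set.
  P6: blocked at fork node SleepHours ∈ conditioning set.
  P7: blocked at fork node SleepHours ∈ conditioning set.
{Exercise, SleepHours} satisfies the backdoor criterion.

Yes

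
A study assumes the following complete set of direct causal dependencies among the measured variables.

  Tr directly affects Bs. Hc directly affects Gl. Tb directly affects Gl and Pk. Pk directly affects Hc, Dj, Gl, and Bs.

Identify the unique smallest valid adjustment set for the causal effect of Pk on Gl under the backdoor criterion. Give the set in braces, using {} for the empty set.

Variables eligible for adjustment (non-descendants of Pk, excluding Pk and Gl): {Tb, Tr}.
Backdoor paths from Pk to Gl:
  P1: Pk <- Tb -> Gl
The empty set is not sufficient: P1 (Pk <- Tb -> Gl) has no collider blocking it and no conditioned non-collider, so it is open.
Try {Tb}:
  P1: blocked at fork node Tb ∈ conditioning set.
{Tb} contains no descendant of Pk and blocks every backdoor path.
No other singleton works — e.g. {Tr} leaves P1 open — so {Tb} is the unique smallest valid adjustment set.

{Tb}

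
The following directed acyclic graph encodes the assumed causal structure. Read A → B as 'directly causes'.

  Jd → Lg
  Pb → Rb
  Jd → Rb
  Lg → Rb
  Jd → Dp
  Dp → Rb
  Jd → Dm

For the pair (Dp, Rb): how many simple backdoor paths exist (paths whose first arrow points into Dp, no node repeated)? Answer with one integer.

A backdoor path from Dp to Rb is any simple undirected path whose first edge points into Dp (i.e. leaves Dp via a parent).
Parents of Dp: {Jd}.
Enumerating:
  P1: Dp <- Jd -> Lg -> Rb
  P2: Dp <- Jd -> Rb
That exhausts the simple backdoor paths. Count: 2.

2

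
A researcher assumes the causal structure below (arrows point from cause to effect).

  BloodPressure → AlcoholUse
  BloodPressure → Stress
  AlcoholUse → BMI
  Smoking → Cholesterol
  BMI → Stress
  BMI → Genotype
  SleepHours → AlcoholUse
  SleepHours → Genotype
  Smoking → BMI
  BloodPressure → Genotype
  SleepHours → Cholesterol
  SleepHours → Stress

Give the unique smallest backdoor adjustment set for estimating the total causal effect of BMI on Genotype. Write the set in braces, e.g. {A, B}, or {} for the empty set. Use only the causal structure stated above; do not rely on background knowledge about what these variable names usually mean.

Variables eligible for adjustment (non-descendants of BMI, excluding BMI and Genotype): {AlcoholUse, BloodPressure, Cholesterol, SleepHours, Smoking}.
Backdoor paths from BMI to Genotype:
  P1: BMI <- AlcoholUse <- BloodPressure -> Genotype
  P2: BMI <- AlcoholUse <- BloodPressure -> Stress <- SleepHours -> Genotype
  P3: BMI <- AlcoholUse <- SleepHours -> Genotype
  P4: BMI <- AlcoholUse <- SleepHours -> Stress <- BloodPressure -> Genotype
  P5: BMI <- Smoking -> Cholesterol <- SleepHours -> AlcoholUse <- BloodPressure -> Genotype
  P6: BMI <- Smoking -> Cholesterol <- SleepHours -> Genotype
  P7: BMI <- Smoking -> Cholesterol <- SleepHours -> Stress <- BloodPressure -> Genotype
The empty set is not sufficient: P1 (BMI <- AlcoholUse <- BloodPressure -> Genotype) has no collider blocking it and no conditioned non-collider, so it is open.
Try {AlcoholUse}:
  P1: blocked at chain node AlcoholUse ∈ conditioning set.
  P2: blocked at chain node AlcoholUse ∈ conditioning set.
  P3: blocked at chain node AlcoholUse ∈ conditioning set.
  P4: blocked at chain node AlcoholUse ∈ conditioning set.
  P5: blocked at collider Cholesterol (neither it nor any descendant is in the conditioning set).
  P6: blocked at collider Cholesterol (neither it nor any descendant is in the conditioning set).
  P7: blocked at collider Cholesterol (neither it nor any descendant is in the conditioning set).
{AlcoholUse} contains no descendant of BMI and blocks every backdoor path.
No other singleton works — e.g. {BloodPressure} leaves P3 open — so {AlcoholUse} is the unique smallest valid adjustment set.

{AlcoholUse}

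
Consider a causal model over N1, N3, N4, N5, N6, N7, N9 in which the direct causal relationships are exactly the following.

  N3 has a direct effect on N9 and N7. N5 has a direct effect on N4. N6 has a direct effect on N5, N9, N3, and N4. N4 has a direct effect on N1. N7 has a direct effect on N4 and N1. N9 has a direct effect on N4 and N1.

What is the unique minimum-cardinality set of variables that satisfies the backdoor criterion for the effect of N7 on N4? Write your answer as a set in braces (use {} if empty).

Variables eligible for adjustment (non-descendants of N7, excluding N7 and N4): {N3, N5, N6, N9}.
Backdoor paths from N7 to N4:
  P1: N7 <- N3 <- N6 -> N5 -> N4
  P2: N7 <- N3 <- N6 -> N9 -> N4
  P3: N7 <- N3 <- N6 -> N9 -> N1 <- N4
  P4: N7 <- N3 <- N6 -> N4
  P5: N7 <- N3 -> N9 <- N6 -> N5 -> N4
  P6: N7 <- N3 -> N9 <- N6 -> N4
  P7: N7 <- N3 -> N9 -> N4
  P8: N7 <- N3 -> N9 -> N1 <- N4
The empty set is not sufficient: P1 (N7 <- N3 <- N6 -> N5 -> N4) has no collider blocking it and no conditioned non-collider, so it is open.
Try {N3}:
  P1: blocked at chain node N3 ∈ conditioning set.
  P2: blocked at chain node N3 ∈ conditioning set.
  P3: blocked at chain node N3 ∈ conditioning set.
  P4: blocked at chain node N3 ∈ conditioning set.
  P5: blocked at fork node N3 ∈ conditioning set.
  P6: blocked at fork node N3 ∈ conditioning set.
  P7: blocked at fork node N3 ∈ conditioning set.
  P8: blocked at fork node N3 ∈ conditioning set.
{N3} contains no descendant of N7 and blocks every backdoor path.
No other singleton works — e.g. {N6} leaves P7 open — so {N3} is the unique smallest valid adjustment set.

{N3}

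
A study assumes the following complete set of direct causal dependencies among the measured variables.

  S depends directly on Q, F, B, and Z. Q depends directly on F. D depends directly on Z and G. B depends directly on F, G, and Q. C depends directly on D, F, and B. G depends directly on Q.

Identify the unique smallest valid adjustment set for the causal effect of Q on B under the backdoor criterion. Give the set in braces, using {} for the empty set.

Variables eligible for adjustment (non-descendants of Q, excluding Q and B): {F, Z}.
Backdoor paths from Q to B:
  P1: Q <- F -> B
  P2: Q <- F -> C <- B
  P3: Q <- F -> C <- D <- Z -> S <- B
  P4: Q <- F -> C <- D <- G -> B
  P5: Q <- F -> S <- Z -> D <- G -> B
  P6: Q <- F -> S <- Z -> D -> C <- B
  P7: Q <- F -> S <- B
The empty set is not sufficient: P1 (Q <- F -> B) has no collider blocking it and no conditioned non-collider, so it is open.
Try {F}:
  P1: blocked at fork node F ∈ conditioning set.
  P2: blocked at fork node F ∈ conditioning set.
  P3: blocked at fork node F ∈ conditioning set.
  P4: blocked at fork node F ∈ conditioning set.
  P5: blocked at fork node F ∈ conditioning set.
  P6: blocked at fork node F ∈ conditioning set.
  P7: blocked at fork node F ∈ conditioning set.
{F} contains no descendant of Q and blocks every backdoor path.
No other singleton works — e.g. {Z} leaves P1 open — so {F} is the unique smallest valid adjustment set.

{F}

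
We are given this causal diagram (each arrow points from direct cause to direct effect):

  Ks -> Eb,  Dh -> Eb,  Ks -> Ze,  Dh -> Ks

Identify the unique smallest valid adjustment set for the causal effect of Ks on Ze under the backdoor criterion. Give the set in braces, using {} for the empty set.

{}

Variables eligible for adjustment (non-descendants of Ks, excluding Ks and Ze): {Dh}.
Backdoor paths from Ks to Ze:
  (none)
With no backdoor paths the empty set already satisfies the criterion, and it is trivially minimal.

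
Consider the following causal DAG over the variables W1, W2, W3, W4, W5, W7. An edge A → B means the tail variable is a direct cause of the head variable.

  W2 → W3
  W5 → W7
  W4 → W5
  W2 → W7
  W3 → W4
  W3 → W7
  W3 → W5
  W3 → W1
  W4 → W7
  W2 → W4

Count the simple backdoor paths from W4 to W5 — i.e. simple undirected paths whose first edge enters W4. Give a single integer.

A backdoor path from W4 to W5 is any simple undirected path whose first edge points into W4 (i.e. leaves W4 via a parent).
Parents of W4: {W2, W3}.
Enumerating:
  P1: W4 <- W2 -> W3 -> W5
  P2: W4 <- W2 -> W3 -> W7 <- W5
  P3: W4 <- W2 -> W7 <- W3 -> W5
  P4: W4 <- W2 -> W7 <- W5
  P5: W4 <- W3 <- W2 -> W7 <- W5
  P6: W4 <- W3 -> W5
  P7: W4 <- W3 -> W7 <- W5
That exhausts the simple backdoor paths. Count: 7.

7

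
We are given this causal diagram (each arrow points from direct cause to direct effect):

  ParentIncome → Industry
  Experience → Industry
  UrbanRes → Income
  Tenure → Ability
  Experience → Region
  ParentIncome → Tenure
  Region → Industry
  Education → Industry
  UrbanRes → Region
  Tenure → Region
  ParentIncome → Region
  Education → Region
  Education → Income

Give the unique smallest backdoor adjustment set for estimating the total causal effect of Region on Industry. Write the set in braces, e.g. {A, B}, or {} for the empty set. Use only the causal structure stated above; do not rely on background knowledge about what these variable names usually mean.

Variables eligible for adjustment (non-descendants of Region, excluding Region and Industry): {Ability, Education, Experience, Income, ParentIncome, Tenure, UrbanRes}.
Backdoor paths from Region to Industry:
  P1: Region <- Experience -> Industry
  P2: Region <- ParentIncome -> Industry
  P3: Region <- UrbanRes -> Income <- Education -> Industry
  P4: Region <- Tenure <- ParentIncome -> Industry
  P5: Region <- Education -> Industry
The empty set is not sufficient: P1 (Region <- Experience -> Industry) has no collider blocking it and no conditioned non-collider, so it is open.
Try {Education, Experience, ParentIncome}:
  P1: blocked at fork node Experience ∈ conditioning set.
  P2: blocked at fork node ParentIncome ∈ conditioning set.
  P3: blocked at collider Income (neither it nor any descendant is in the conditioning set).
  P4: blocked at fork node ParentIncome ∈ conditioning set.
  P5: blocked at fork node Education ∈ conditioning set.
{Education, Experience, ParentIncome} contains no descendant of Region and blocks every backdoor path.
Every element of {Education, Experience, ParentIncome} is needed (dropping Education leaves P5 open; dropping Experience leaves P1 open; dropping ParentIncome leaves P2 open), so no proper subset is valid.
Among all size-3 subsets of the eligible variables, only {Education, Experience, ParentIncome} blocks every backdoor path, so it is the unique smallest valid adjustment set.

{Education, Experience, ParentIncome}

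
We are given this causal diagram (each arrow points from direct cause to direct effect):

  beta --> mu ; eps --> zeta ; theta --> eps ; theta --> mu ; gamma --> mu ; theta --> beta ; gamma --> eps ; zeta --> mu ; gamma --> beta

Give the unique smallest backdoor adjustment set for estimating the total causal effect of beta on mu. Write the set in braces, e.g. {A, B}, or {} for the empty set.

{gamma, theta}

Variables eligible for adjustment (non-descendants of beta, excluding beta and mu): {eps, gamma, theta, zeta}.
Backdoor paths from beta to mu:
  P1: beta <- theta -> eps <- gamma -> mu
  P2: beta <- theta -> eps -> zeta -> mu
  P3: beta <- theta -> mu
  P4: beta <- gamma -> eps <- theta -> mu
  P5: beta <- gamma -> eps -> zeta -> mu
  P6: beta <- gamma -> mu
The empty set is not sufficient: P2 (beta <- theta -> eps -> zeta -> mu) has no collider blocking it and no conditioned non-collider, so it is open.
Try {gamma, theta}:
  P1: blocked at fork node theta ∈ conditioning set.
  P2: blocked at fork node theta ∈ conditioning set.
  P3: blocked at fork node theta ∈ conditioning set.
  P4: blocked at fork node gamma ∈ conditioning set.
  P5: blocked at fork node gamma ∈ conditioning set.
  P6: blocked at fork node gamma ∈ conditioning set.
{gamma, theta} contains no descendant of beta and blocks every backdoor path.
Every element of {gamma, theta} is needed (dropping gamma leaves P5 open; dropping theta leaves P2 open), so no proper subset is valid.
Among all size-2 subsets of the eligible variables, only {gamma, theta} blocks every backdoor path, so it is the unique smallest valid adjustment set.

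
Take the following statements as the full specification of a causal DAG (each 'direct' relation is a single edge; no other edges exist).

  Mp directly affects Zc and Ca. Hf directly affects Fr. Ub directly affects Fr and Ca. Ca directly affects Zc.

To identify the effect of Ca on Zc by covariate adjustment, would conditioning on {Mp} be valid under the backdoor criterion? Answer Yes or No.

Yes

Backdoor paths from Ca to Zc (paths whose first edge points into Ca):
  P1: Ca <- Mp -> Zc
Condition 1 (no descendant of Ca in the set): holds — descendants of Ca are {Zc}; none are in {Mp}.
Condition 2 (every backdoor path blocked by {Mp}):
  P1: blocked at fork node Mp ∈ conditioning set.
{Mp} satisfies the backdoor criterion.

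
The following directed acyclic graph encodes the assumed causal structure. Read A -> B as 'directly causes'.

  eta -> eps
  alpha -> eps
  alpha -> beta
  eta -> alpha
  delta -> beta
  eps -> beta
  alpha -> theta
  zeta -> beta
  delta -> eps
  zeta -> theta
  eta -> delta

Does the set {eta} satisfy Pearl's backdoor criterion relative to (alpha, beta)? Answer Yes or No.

Backdoor paths from alpha to beta (paths whose first edge points into alpha):
  P1: alpha <- eta -> delta -> eps -> beta
  P2: alpha <- eta -> delta -> beta
  P3: alpha <- eta -> eps <- delta -> beta
  P4: alpha <- eta -> eps -> beta
Condition 1 (no descendant of alpha in the set): holds — descendants of alpha are {beta, eps, theta}; none are in {eta}.
Condition 2 (every backdoor path blocked by {eta}):
  P1: blocked at fork node eta ∈ conditioning set.
  P2: blocked at fork node eta ∈ conditioning set.
  P3: blocked at fork node eta ∈ conditioning set.
  P4: blocked at fork node eta ∈ conditioning set.
{eta} satisfies the backdoor criterion.

Yes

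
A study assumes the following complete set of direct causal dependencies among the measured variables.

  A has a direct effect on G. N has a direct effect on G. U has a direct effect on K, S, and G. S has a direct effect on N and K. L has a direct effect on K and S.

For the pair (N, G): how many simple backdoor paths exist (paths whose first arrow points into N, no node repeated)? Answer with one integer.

3

A backdoor path from N to G is any simple undirected path whose first edge points into N (i.e. leaves N via a parent).
Parents of N: {S}.
Enumerating:
  P1: N <- S <- U -> G
  P2: N <- S <- L -> K <- U -> G
  P3: N <- S -> K <- U -> G
That exhausts the simple backdoor paths. Count: 3.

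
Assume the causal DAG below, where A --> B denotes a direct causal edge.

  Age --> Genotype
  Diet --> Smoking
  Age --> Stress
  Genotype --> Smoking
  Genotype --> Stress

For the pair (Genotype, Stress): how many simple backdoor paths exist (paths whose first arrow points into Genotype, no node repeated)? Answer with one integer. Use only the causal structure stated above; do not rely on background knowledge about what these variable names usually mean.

A backdoor path from Genotype to Stress is any simple undirected path whose first edge points into Genotype (i.e. leaves Genotype via a parent).
Parents of Genotype: {Age}.
Enumerating:
  P1: Genotype <- Age -> Stress
That exhausts the simple backdoor paths. Count: 1.

1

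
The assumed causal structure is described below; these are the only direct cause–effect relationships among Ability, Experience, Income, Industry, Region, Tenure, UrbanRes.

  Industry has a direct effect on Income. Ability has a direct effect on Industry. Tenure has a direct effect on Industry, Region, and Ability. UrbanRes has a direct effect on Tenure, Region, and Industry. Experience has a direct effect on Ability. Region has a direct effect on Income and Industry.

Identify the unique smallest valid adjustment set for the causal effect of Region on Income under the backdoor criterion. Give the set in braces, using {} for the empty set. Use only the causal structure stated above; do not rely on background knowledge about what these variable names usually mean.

Variables eligible for adjustment (non-descendants of Region, excluding Region and Income): {Ability, Experience, Tenure, UrbanRes}.
Backdoor paths from Region to Income:
  P1: Region <- UrbanRes -> Tenure -> Ability -> Industry -> Income
  P2: Region <- UrbanRes -> Tenure -> Industry -> Income
  P3: Region <- UrbanRes -> Industry -> Income
  P4: Region <- Tenure <- UrbanRes -> Industry -> Income
  P5: Region <- Tenure -> Ability -> Industry -> Income
  P6: Region <- Tenure -> Industry -> Income
The empty set is not sufficient: P1 (Region <- UrbanRes -> Tenure -> Ability -> Industry -> Income) has no collider blocking it and no conditioned non-collider, so it is open.
Try {Tenure, UrbanRes}:
  P1: blocked at fork node UrbanRes ∈ conditioning set.
  P2: blocked at fork node UrbanRes ∈ conditioning set.
  P3: blocked at fork node UrbanRes ∈ conditioning set.
  P4: blocked at chain node Tenure ∈ conditioning set.
  P5: blocked at fork node Tenure ∈ conditioning set.
  P6: blocked at fork node Tenure ∈ conditioning set.
{Tenure, UrbanRes} contains no descendant of Region and blocks every backdoor path.
Every element of {Tenure, UrbanRes} is needed (dropping Tenure leaves P5 open; dropping UrbanRes leaves P3 open), so no proper subset is valid.
Among all size-2 subsets of the eligible variables, only {Tenure, UrbanRes} blocks every backdoor path, so it is the unique smallest valid adjustment set.

{Tenure, UrbanRes}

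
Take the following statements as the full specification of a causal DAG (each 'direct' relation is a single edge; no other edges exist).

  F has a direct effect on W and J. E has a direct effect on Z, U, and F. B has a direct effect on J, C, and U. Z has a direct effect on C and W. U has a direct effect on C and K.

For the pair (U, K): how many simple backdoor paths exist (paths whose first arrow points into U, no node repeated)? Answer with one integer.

0

A backdoor path from U to K is any simple undirected path whose first edge points into U (i.e. leaves U via a parent).
Parents of U: {B, E}.
No simple path from any parent of U reaches K without revisiting U, so there are no backdoor paths.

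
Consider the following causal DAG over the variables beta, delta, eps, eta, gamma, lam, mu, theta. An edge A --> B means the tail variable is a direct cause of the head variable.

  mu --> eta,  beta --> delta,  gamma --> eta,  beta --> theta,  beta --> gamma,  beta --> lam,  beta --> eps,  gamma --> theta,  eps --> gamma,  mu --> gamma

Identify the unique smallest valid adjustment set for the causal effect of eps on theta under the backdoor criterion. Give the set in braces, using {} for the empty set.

{beta}

Variables eligible for adjustment (non-descendants of eps, excluding eps and theta): {beta, delta, lam, mu}.
Backdoor paths from eps to theta:
  P1: eps <- beta -> gamma -> theta
  P2: eps <- beta -> theta
The empty set is not sufficient: P1 (eps <- beta -> gamma -> theta) has no collider blocking it and no conditioned non-collider, so it is open.
Try {beta}:
  P1: blocked at fork node beta ∈ conditioning set.
  P2: blocked at fork node beta ∈ conditioning set.
{beta} contains no descendant of eps and blocks every backdoor path.
No other singleton works — e.g. {mu} leaves P1 open — so {beta} is the unique smallest valid adjustment set.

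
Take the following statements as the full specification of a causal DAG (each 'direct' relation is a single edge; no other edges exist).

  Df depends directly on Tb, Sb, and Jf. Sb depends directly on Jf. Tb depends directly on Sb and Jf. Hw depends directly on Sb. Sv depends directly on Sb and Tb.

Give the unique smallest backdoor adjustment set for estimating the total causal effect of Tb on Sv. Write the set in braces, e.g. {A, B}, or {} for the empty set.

{Sb}

Variables eligible for adjustment (non-descendants of Tb, excluding Tb and Sv): {Hw, Jf, Sb}.
Backdoor paths from Tb to Sv:
  P1: Tb <- Jf -> Sb -> Sv
  P2: Tb <- Jf -> Df <- Sb -> Sv
  P3: Tb <- Sb -> Sv
The empty set is not sufficient: P1 (Tb <- Jf -> Sb -> Sv) has no collider blocking it and no conditioned non-collider, so it is open.
Try {Sb}:
  P1: blocked at chain node Sb ∈ conditioning set.
  P2: blocked at collider Df (neither it nor any descendant is in the conditioning set).
  P3: blocked at fork node Sb ∈ conditioning set.
{Sb} contains no descendant of Tb and blocks every backdoor path.
No other singleton works — e.g. {Jf} leaves P3 open — so {Sb} is the unique smallest valid adjustment set.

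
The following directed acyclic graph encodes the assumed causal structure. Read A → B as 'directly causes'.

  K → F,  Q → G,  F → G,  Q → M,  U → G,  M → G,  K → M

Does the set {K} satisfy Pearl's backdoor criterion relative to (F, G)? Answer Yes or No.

Yes

Backdoor paths from F to G (paths whose first edge points into F):
  P1: F <- K -> M <- Q -> G
  P2: F <- K -> M -> G
Condition 1 (no descendant of F in the set): holds — descendants of F are {G}; none are in {K}.
Condition 2 (every backdoor path blocked by {K}):
  P1: blocked at fork node K ∈ conditioning set.
  P2: blocked at fork node K ∈ conditioning set.
{K} satisfies the backdoor criterion.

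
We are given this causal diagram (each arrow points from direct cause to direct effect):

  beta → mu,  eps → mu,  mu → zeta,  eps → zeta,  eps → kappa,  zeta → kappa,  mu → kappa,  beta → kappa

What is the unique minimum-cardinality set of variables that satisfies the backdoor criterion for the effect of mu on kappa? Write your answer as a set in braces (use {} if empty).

Variables eligible for adjustment (non-descendants of mu, excluding mu and kappa): {beta, eps}.
Backdoor paths from mu to kappa:
  P1: mu <- eps -> zeta -> kappa
  P2: mu <- eps -> kappa
  P3: mu <- beta -> kappa
The empty set is not sufficient: P1 (mu <- eps -> zeta -> kappa) has no collider blocking it and no conditioned non-collider, so it is open.
Try {beta, eps}:
  P1: blocked at fork node eps ∈ conditioning set.
  P2: blocked at fork node eps ∈ conditioning set.
  P3: blocked at fork node beta ∈ conditioning set.
{beta, eps} contains no descendant of mu and blocks every backdoor path.
Every element of {beta, eps} is needed (dropping beta leaves P3 open; dropping eps leaves P1 open), so no proper subset is valid.
Among all size-2 subsets of the eligible variables, only {beta, eps} blocks every backdoor path, so it is the unique smallest valid adjustment set.

{beta, eps}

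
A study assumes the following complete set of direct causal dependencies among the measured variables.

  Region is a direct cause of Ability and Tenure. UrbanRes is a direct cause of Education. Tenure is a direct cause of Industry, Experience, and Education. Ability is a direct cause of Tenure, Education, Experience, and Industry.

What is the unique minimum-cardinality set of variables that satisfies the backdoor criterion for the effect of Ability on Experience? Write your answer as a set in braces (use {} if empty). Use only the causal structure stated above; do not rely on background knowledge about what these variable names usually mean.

{Region}

Variables eligible for adjustment (non-descendants of Ability, excluding Ability and Experience): {Region, UrbanRes}.
Backdoor paths from Ability to Experience:
  P1: Ability <- Region -> Tenure -> Experience
The empty set is not sufficient: P1 (Ability <- Region -> Tenure -> Experience) has no collider blocking it and no conditioned non-collider, so it is open.
Try {Region}:
  P1: blocked at fork node Region ∈ conditioning set.
{Region} contains no descendant of Ability and blocks every backdoor path.
No other singleton works — e.g. {UrbanRes} leaves P1 open — so {Region} is the unique smallest valid adjustment set.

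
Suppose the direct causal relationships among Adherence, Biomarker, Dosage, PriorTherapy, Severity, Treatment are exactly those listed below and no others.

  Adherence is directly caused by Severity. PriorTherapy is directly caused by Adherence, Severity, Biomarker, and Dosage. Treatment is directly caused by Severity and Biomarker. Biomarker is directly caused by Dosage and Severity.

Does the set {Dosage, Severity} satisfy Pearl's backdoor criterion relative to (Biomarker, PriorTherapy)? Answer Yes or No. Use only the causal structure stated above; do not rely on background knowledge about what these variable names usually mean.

Backdoor paths from Biomarker to PriorTherapy (paths whose first edge points into Biomarker):
  P1: Biomarker <- Severity -> Adherence -> PriorTherapy
  P2: Biomarker <- Severity -> PriorTherapy
  P3: Biomarker <- Dosage -> PriorTherapy
Condition 1 (no descendant of Biomarker in the set): holds — descendants of Biomarker are {PriorTherapy, Treatment}; none are in {Dosage, Severity}.
Condition 2 (every backdoor path blocked by {Dosage, Severity}):
  P1: blocked at fork node Severity ∈ conditioning set.
  P2: blocked at fork node Severity ∈ conditioning set.
  P3: blocked at fork node Dosage ∈ conditioning set.
{Dosage, Severity} satisfies the backdoor criterion.

Yes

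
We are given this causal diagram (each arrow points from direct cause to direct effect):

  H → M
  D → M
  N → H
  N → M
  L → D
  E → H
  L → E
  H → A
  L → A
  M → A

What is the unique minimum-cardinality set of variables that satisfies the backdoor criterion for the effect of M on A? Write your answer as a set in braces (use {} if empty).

Variables eligible for adjustment (non-descendants of M, excluding M and A): {D, E, H, L, N}.
Backdoor paths from M to A:
  P1: M <- N -> H <- E <- L -> A
  P2: M <- N -> H -> A
  P3: M <- D <- L -> E -> H -> A
  P4: M <- D <- L -> A
  P5: M <- H <- E <- L -> A
  P6: M <- H -> A
The empty set is not sufficient: P2 (M <- N -> H -> A) has no collider blocking it and no conditioned non-collider, so it is open.
Try {H, L}:
  P1: blocked at fork node L ∈ conditioning set.
  P2: blocked at chain node H ∈ conditioning set.
  P3: blocked at fork node L ∈ conditioning set.
  P4: blocked at fork node L ∈ conditioning set.
  P5: blocked at chain node H ∈ conditioning set.
  P6: blocked at fork node H ∈ conditioning set.
{H, L} contains no descendant of M and blocks every backdoor path.
Every element of {H, L} is needed (dropping H leaves P2 open; dropping L leaves P1 open), so no proper subset is valid.
Among all size-2 subsets of the eligible variables, only {H, L} blocks every backdoor path, so it is the unique smallest valid adjustment set.

{H, L}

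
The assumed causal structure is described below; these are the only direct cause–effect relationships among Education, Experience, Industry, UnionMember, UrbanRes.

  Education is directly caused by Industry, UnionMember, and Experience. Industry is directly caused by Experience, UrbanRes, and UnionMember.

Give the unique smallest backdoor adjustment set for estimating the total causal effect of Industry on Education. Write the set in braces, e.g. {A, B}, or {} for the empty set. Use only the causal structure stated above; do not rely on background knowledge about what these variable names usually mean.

{Experience, UnionMember}

Variables eligible for adjustment (non-descendants of Industry, excluding Industry and Education): {Experience, UnionMember, UrbanRes}.
Backdoor paths from Industry to Education:
  P1: Industry <- UnionMember -> Education
  P2: Industry <- Experience -> Education
The empty set is not sufficient: P1 (Industry <- UnionMember -> Education) has no collider blocking it and no conditioned non-collider, so it is open.
Try {Experience, UnionMember}:
  P1: blocked at fork node UnionMember ∈ conditioning set.
  P2: blocked at fork node Experience ∈ conditioning set.
{Experience, UnionMember} contains no descendant of Industry and blocks every backdoor path.
Every element of {Experience, UnionMember} is needed (dropping Experience leaves P2 open; dropping UnionMember leaves P1 open), so no proper subset is valid.
Among all size-2 subsets of the eligible variables, only {Experience, UnionMember} blocks every backdoor path, so it is the unique smallest valid adjustment set.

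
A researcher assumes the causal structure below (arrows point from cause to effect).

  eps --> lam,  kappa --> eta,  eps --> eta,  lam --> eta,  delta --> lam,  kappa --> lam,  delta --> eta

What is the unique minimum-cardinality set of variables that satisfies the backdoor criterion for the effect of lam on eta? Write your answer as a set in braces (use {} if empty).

Variables eligible for adjustment (non-descendants of lam, excluding lam and eta): {delta, eps, kappa}.
Backdoor paths from lam to eta:
  P1: lam <- kappa -> eta
  P2: lam <- eps -> eta
  P3: lam <- delta -> eta
The empty set is not sufficient: P1 (lam <- kappa -> eta) has no collider blocking it and no conditioned non-collider, so it is open.
Try {delta, eps, kappa}:
  P1: blocked at fork node kappa ∈ conditioning set.
  P2: blocked at fork node eps ∈ conditioning set.
  P3: blocked at fork node delta ∈ conditioning set.
{delta, eps, kappa} contains no descendant of lam and blocks every backdoor path.
Every element of {delta, eps, kappa} is needed (dropping delta leaves P3 open; dropping eps leaves P2 open; dropping kappa leaves P1 open), so no proper subset is valid.
Among all size-3 subsets of the eligible variables, only {delta, eps, kappa} blocks every backdoor path, so it is the unique smallest valid adjustment set.

{delta, eps, kappa}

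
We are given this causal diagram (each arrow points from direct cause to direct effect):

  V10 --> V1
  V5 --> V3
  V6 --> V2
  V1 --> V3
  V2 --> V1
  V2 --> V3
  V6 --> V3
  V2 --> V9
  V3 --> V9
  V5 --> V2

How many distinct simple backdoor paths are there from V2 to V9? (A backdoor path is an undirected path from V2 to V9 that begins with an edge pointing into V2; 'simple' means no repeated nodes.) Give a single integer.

2

A backdoor path from V2 to V9 is any simple undirected path whose first edge points into V2 (i.e. leaves V2 via a parent).
Parents of V2: {V5, V6}.
Enumerating:
  P1: V2 <- V6 -> V3 -> V9
  P2: V2 <- V5 -> V3 -> V9
That exhausts the simple backdoor paths. Count: 2.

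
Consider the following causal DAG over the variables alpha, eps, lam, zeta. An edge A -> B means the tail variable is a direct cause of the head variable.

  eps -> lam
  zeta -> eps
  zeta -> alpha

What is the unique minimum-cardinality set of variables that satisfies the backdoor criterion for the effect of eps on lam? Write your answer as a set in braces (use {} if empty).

{}

Variables eligible for adjustment (non-descendants of eps, excluding eps and lam): {alpha, zeta}.
Backdoor paths from eps to lam:
  (none)
With no backdoor paths the empty set already satisfies the criterion, and it is trivially minimal.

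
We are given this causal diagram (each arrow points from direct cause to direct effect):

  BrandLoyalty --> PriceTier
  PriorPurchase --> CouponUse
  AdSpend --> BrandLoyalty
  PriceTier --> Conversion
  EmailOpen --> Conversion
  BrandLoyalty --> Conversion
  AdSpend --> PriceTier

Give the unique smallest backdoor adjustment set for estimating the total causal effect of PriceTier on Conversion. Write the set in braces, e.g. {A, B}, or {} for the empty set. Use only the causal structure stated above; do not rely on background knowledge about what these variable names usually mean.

{BrandLoyalty}

Variables eligible for adjustment (non-descendants of PriceTier, excluding PriceTier and Conversion): {AdSpend, BrandLoyalty, CouponUse, EmailOpen, PriorPurchase}.
Backdoor paths from PriceTier to Conversion:
  P1: PriceTier <- AdSpend -> BrandLoyalty -> Conversion
  P2: PriceTier <- BrandLoyalty -> Conversion
The empty set is not sufficient: P1 (PriceTier <- AdSpend -> BrandLoyalty -> Conversion) has no collider blocking it and no conditioned non-collider, so it is open.
Try {BrandLoyalty}:
  P1: blocked at chain node BrandLoyalty ∈ conditioning set.
  P2: blocked at fork node BrandLoyalty ∈ conditioning set.
{BrandLoyalty} contains no descendant of PriceTier and blocks every backdoor path.
No other singleton works — e.g. {EmailOpen} leaves P1 open — so {BrandLoyalty} is the unique smallest valid adjustment set.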